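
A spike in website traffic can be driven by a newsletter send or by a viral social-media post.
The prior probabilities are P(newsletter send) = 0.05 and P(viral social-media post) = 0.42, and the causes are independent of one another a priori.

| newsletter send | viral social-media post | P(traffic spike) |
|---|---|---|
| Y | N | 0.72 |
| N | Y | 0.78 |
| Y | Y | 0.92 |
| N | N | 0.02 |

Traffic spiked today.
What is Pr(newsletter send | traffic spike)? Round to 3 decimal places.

Pr(newsletter send | traffic spike) ≈ 0.111

P(traffic spike) = 0.02×0.95×0.58 + 0.78×0.95×0.42 + 0.72×0.05×0.58 + 0.92×0.05×0.42 = 0.011020 + 0.311220 + 0.020880 + 0.019320 = 0.362440
Of this, 0.040200 comes from 0.020880 + 0.019320 (the newsletter send=true cases).
Hence the posterior is 0.040200/0.362440 ≈ 0.111.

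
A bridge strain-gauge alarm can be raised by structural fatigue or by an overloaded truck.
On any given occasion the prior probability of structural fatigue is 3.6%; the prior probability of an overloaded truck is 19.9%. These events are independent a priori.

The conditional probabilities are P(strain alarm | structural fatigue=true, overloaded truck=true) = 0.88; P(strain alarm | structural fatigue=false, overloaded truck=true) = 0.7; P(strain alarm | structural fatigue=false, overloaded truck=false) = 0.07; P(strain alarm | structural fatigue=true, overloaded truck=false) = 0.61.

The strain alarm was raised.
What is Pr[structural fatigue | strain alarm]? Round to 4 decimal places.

Pr[structural fatigue | strain alarm] ≈ 0.1126

Enumerate the 4 (structural fatigue, overloaded truck) configurations and weight by the priors:
  P(strain alarm) = 0.07×0.964×0.801 + 0.7×0.964×0.199 + 0.61×0.036×0.801 + 0.88×0.036×0.199
        = 0.054051 + 0.134285 + 0.017590 + 0.006304 = 0.212230
The terms with structural fatigue present sum to 0.023894, so
  P(structural fatigue | strain alarm) = 0.023894 / 0.212230 ≈ 0.1126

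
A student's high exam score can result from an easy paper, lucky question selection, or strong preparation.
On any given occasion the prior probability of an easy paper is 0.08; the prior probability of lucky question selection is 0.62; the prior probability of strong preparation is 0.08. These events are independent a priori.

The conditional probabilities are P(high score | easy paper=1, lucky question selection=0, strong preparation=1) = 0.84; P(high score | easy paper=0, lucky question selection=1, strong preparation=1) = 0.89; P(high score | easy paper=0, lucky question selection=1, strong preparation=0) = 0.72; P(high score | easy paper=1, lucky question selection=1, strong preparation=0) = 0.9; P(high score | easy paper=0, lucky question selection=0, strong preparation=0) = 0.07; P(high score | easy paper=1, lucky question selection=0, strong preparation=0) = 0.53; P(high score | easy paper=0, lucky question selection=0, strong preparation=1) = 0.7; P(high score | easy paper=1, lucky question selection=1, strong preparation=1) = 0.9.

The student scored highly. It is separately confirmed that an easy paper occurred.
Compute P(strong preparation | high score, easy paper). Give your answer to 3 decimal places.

Numerator (weight on configurations with strong preparation): 0.025536 + 0.044640 = 0.070176
Normalizer over all consistent configurations: 0.53·0.38·0.92 + 0.84·0.38·0.08 + 0.9·0.62·0.92 + 0.9·0.62·0.08 = 0.768824
Posterior = 0.070176 / 0.768824 ≈ 0.091

P(strong preparation | high score, easy paper) ≈ 0.091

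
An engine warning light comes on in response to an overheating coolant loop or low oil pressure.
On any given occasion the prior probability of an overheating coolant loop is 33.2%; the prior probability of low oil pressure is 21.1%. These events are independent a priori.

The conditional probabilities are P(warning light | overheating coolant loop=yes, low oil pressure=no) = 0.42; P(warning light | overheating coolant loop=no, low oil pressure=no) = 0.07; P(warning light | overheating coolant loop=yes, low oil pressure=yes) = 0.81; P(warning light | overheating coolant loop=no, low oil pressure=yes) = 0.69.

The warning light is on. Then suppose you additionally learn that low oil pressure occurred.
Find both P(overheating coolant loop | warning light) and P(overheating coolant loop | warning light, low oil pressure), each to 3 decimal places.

P(warning light) = 0.07·0.668·0.789 + 0.69·0.668·0.211 + 0.42·0.332·0.789 + 0.81·0.332·0.211 = 0.036894 + 0.097254 + 0.110018 + 0.056742 = 0.300908
The overheating coolant loop-present share is 0.110018 + 0.056742 = 0.166760.
So P(overheating coolant loop | warning light) = 0.166760/0.300908 ≈ 0.554.

Now also conditioning on low oil pressure=true:
P(warning light | low oil pressure) = 0.69*0.668 + 0.81*0.332 = 0.460920 + 0.268920 = 0.729840
Of this, 0.268920 comes from 0.81*0.332 (the overheating coolant loop=true cases).
So P(overheating coolant loop | warning light, low oil pressure) = 0.268920/0.729840 ≈ 0.368.
The drop from 0.554 to 0.368 is the explaining-away (discounting) effect.

P(overheating coolant loop | warning light) ≈ 0.554; P(overheating coolant loop | warning light, low oil pressure) ≈ 0.368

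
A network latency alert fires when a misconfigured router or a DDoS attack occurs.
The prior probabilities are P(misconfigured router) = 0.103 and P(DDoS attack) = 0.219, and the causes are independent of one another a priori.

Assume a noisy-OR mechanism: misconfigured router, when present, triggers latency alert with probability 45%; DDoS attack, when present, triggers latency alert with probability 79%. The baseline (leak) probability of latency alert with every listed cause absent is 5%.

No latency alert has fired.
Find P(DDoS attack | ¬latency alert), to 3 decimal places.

P(DDoS attack | ¬latency alert) ≈ 0.056

Under noisy-OR, P(latency alert | causes) = 1 − (1−0.05)·∏(1−qᵢ) over the active causes.
P(¬latency alert) = 0.95×0.897×0.781 + 0.1995×0.897×0.219 + 0.5225×0.103×0.781 + 0.109725×0.103×0.219 = 0.665529 + 0.039190 + 0.042031 + 0.002475 = 0.749225
Of this, 0.041665 comes from 0.039190 + 0.002475 (the DDoS attack=true cases).
So P(DDoS attack | ¬latency alert) = 0.041665/0.749225 ≈ 0.056.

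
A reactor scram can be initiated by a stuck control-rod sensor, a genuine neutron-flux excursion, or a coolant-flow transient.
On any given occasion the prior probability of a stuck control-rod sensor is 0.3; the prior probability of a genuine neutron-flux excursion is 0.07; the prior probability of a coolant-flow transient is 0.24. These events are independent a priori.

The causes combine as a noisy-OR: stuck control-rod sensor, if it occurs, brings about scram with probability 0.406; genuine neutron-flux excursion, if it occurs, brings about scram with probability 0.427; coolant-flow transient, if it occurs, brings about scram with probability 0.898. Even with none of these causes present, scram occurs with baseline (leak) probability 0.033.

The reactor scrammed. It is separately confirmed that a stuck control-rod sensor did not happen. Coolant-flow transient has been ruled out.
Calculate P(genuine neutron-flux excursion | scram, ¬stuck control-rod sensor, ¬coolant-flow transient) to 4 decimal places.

Under noisy-OR, P(scram | causes) = 1 − (1−0.033)·∏(1−qᵢ) over the active causes.
P(scram | ¬stuck control-rod sensor, ¬coolant-flow transient) = 0.033×0.93 + 0.445909×0.07 = 0.030690 + 0.031214 = 0.061904
The genuine neutron-flux excursion-present share is 0.445909×0.07 = 0.031214.
Hence the posterior is 0.031214/0.061904 ≈ 0.5042.

P(genuine neutron-flux excursion | scram, ¬stuck control-rod sensor, ¬coolant-flow transient) ≈ 0.5042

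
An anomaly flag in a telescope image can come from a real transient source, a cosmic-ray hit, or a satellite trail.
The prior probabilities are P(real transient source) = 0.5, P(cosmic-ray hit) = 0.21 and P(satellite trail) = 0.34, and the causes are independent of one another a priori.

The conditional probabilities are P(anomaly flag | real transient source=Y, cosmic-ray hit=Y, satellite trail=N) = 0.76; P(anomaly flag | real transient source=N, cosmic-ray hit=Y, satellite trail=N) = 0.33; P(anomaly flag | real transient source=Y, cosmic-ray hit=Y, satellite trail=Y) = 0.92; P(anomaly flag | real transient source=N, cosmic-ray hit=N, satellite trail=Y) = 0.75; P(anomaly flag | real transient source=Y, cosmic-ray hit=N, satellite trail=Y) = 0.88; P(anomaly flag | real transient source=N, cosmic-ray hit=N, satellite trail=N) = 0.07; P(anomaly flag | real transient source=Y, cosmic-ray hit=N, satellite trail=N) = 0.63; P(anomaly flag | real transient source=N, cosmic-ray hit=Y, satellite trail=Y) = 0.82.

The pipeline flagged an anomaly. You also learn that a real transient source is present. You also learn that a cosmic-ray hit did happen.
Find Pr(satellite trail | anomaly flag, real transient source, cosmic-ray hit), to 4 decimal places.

Pr(satellite trail | anomaly flag, real transient source, cosmic-ray hit) ≈ 0.3841

Enumerate both values of satellite trail and weight by the priors:
  P(anomaly flag | real transient source, cosmic-ray hit) = 0.76·0.66 + 0.92·0.34
        = 0.501600 + 0.312800 = 0.814400
Keeping only the satellite trail-present terms gives 0.312800, so
  P(satellite trail | anomaly flag, real transient source, cosmic-ray hit) = 0.312800 / 0.814400 ≈ 0.3841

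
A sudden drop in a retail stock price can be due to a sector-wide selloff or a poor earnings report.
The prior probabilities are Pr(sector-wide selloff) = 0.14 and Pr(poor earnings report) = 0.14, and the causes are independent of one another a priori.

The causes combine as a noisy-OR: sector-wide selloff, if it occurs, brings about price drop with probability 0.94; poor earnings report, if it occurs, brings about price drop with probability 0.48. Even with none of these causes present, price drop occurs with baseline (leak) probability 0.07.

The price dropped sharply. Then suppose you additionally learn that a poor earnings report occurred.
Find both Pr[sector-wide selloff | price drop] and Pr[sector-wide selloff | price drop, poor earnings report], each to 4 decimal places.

Pr[sector-wide selloff | price drop] ≈ 0.5380; Pr[sector-wide selloff | price drop, poor earnings report] ≈ 0.2344

Under noisy-OR, P(price drop | causes) = 1 − (1−0.07)·∏(1−qᵢ) over the active causes.
P(price drop) = 0.07*0.86*0.86 + 0.5164*0.86*0.14 + 0.9442*0.14*0.86 + 0.970984*0.14*0.14 = 0.051772 + 0.062175 + 0.113682 + 0.019031 = 0.246660
Of this, 0.132713 comes from 0.113682 + 0.019031 (the sector-wide selloff=true cases).
P(sector-wide selloff | price drop) = 0.132713 / 0.246660 ≈ 0.5380

Now condition on the additional information:
For the numerator, keep only sector-wide selloff=true terms: 0.970984×0.14 = 0.135938
Denominator P(price drop | poor earnings report): 0.5164×0.86 + 0.970984×0.14 = 0.580042
P(sector-wide selloff | price drop, poor earnings report) = 0.135938/0.580042 ≈ 0.2344
The drop from 0.5380 to 0.2344 is the explaining-away (discounting) effect.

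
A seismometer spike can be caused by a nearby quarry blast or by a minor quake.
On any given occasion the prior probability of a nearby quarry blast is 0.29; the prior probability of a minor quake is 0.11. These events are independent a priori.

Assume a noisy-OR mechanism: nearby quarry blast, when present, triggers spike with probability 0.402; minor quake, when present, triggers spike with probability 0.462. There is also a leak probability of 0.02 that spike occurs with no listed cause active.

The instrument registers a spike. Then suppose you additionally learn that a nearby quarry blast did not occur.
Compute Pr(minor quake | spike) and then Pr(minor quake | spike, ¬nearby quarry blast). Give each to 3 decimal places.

Under noisy-OR, P(spike | causes) = 1 − (1−0.02)·∏(1−qᵢ) over the active causes.
By total probability over the 4 (nearby quarry blast, minor quake) configurations:
  P(spike) = 0.02×0.71×0.89 + 0.47276×0.71×0.11 + 0.41396×0.29×0.89 + 0.68471×0.29×0.11
        = 0.012638 + 0.036923 + 0.106843 + 0.021842 = 0.178246
Configurations with minor quake contribute 0.058765, so
  P(minor quake | spike) = 0.058765 / 0.178246 ≈ 0.330

Now also conditioning on nearby quarry blast≠true:
For the numerator, keep only minor quake=true terms: 0.47276·0.11 = 0.052004
Normalizer over all consistent configurations: 0.02·0.89 + 0.47276·0.11 = 0.069804
Posterior = 0.052004 / 0.069804 ≈ 0.745
Ruling out nearby quarry blast raises the posterior on minor quake — the flip side of explaining away.

Pr(minor quake | spike) ≈ 0.330; Pr(minor quake | spike, ¬nearby quarry blast) ≈ 0.745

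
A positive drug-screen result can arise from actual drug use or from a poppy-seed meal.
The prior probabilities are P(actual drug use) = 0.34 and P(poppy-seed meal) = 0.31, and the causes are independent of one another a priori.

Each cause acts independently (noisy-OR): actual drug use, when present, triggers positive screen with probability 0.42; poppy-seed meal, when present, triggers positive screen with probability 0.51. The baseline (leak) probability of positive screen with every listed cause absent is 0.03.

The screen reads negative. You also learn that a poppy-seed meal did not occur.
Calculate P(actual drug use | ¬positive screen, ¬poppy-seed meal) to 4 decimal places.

P(actual drug use | ¬positive screen, ¬poppy-seed meal) ≈ 0.2301

Under noisy-OR, P(positive screen | causes) = 1 − (1−0.03)·∏(1−qᵢ) over the active causes.
P(¬positive screen | ¬poppy-seed meal) = 0.97×0.66 + 0.5626×0.34 = 0.640200 + 0.191284 = 0.831484
Restricting to configurations with actual drug use present: 0.5626×0.34 = 0.191284.
P(actual drug use | ¬positive screen, ¬poppy-seed meal) = 0.191284 / 0.831484 ≈ 0.2301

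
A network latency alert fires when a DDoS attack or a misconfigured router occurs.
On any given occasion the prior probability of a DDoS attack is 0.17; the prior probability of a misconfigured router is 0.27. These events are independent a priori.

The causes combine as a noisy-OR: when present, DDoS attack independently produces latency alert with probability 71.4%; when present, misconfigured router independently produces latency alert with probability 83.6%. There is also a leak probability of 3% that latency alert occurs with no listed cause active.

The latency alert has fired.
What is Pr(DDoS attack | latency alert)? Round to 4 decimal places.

Pr(DDoS attack | latency alert) ≈ 0.3925

Under noisy-OR, P(latency alert | causes) = 1 − (1−0.03)·∏(1−qᵢ) over the active causes.
P(latency alert) = 0.03·0.83·0.73 + 0.84092·0.83·0.27 + 0.72258·0.17·0.73 + 0.954503·0.17·0.27 = 0.018177 + 0.188450 + 0.089672 + 0.043812 = 0.340111
The DDoS attack-present share is 0.089672 + 0.043812 = 0.133484.
Hence the posterior is 0.133484/0.340111 ≈ 0.3925.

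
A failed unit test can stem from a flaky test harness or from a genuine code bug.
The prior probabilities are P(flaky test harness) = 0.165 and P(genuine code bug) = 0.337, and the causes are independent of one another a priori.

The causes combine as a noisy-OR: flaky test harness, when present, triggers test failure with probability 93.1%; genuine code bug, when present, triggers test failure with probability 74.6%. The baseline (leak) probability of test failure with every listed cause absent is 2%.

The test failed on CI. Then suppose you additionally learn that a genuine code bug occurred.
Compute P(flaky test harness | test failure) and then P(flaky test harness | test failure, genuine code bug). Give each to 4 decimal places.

P(flaky test harness | test failure) ≈ 0.4132; P(flaky test harness | test failure, genuine code bug) ≈ 0.2055

Under noisy-OR, P(test failure | causes) = 1 − (1−0.02)·∏(1−qᵢ) over the active causes.
Numerator (weight on configurations with flaky test harness): 0.101998 + 0.054650 = 0.156648
Denominator P(test failure): 0.02*0.835*0.663 + 0.75108*0.835*0.337 + 0.93238*0.165*0.663 + 0.982825*0.165*0.337 = 0.379070
Posterior = 0.156648 / 0.379070 ≈ 0.4132

With the extra evidence:
Numerator (weight on configurations with flaky test harness): 0.982825×0.165 = 0.162166
The normalizing constant is 0.75108×0.835 + 0.982825×0.165 = 0.789318
Posterior = 0.162166 / 0.789318 ≈ 0.2055
This is intercausal reasoning (explaining away): once genuine code bug accounts for the test failure, flaky test harness becomes less likely.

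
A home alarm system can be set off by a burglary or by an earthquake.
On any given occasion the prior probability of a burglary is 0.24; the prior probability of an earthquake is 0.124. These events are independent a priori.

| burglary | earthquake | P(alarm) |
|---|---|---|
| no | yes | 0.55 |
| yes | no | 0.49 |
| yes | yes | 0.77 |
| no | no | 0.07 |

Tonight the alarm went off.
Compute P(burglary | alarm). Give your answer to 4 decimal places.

P(burglary | alarm) ≈ 0.5613

P(alarm) = 0.07·0.76·0.876 + 0.55·0.76·0.124 + 0.49·0.24·0.876 + 0.77·0.24·0.124 = 0.046603 + 0.051832 + 0.103018 + 0.022915 = 0.224368
The burglary-present share is 0.103018 + 0.022915 = 0.125933.
Hence the posterior is 0.125933/0.224368 ≈ 0.5613.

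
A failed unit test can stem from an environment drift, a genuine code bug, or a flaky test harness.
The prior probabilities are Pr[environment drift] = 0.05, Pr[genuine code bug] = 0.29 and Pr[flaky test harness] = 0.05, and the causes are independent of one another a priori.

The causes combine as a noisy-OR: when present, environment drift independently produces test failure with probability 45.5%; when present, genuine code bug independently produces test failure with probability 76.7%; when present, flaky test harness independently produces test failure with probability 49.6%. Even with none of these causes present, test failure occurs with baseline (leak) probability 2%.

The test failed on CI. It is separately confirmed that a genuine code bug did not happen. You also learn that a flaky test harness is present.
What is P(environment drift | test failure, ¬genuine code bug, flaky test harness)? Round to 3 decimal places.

Under noisy-OR, P(test failure | causes) = 1 − (1−0.02)·∏(1−qᵢ) over the active causes.
Weight on environment drift=true, given the evidence: 0.730814·0.05 = 0.036541
Denominator P(test failure | ¬genuine code bug, flaky test harness): 0.50608·0.95 + 0.730814·0.05 = 0.517317
P(environment drift | test failure, ¬genuine code bug, flaky test harness) = 0.036541/0.517317 ≈ 0.071

P(environment drift | test failure, ¬genuine code bug, flaky test harness) ≈ 0.071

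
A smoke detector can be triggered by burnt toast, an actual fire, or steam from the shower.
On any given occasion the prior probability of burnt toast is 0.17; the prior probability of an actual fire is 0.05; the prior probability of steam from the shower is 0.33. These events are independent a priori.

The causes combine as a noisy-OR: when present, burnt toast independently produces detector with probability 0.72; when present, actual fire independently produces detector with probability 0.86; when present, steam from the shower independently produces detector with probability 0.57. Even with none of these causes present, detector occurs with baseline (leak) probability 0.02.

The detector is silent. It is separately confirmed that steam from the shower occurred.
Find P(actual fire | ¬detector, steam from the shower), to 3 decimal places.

P(actual fire | ¬detector, steam from the shower) ≈ 0.007

Under noisy-OR, P(detector | causes) = 1 − (1−0.02)·∏(1−qᵢ) over the active causes.
Enumerate the 4 (burnt toast, actual fire) configurations and weight by the priors:
  P(¬detector | steam from the shower) = 0.4214·0.83·0.95 + 0.058996·0.83·0.05 + 0.117992·0.17·0.95 + 0.016519·0.17·0.05
        = 0.332274 + 0.002448 + 0.019056 + 0.000140 = 0.353918
Configurations with actual fire contribute 0.002588, so
  P(actual fire | ¬detector, steam from the shower) = 0.002588 / 0.353918 ≈ 0.007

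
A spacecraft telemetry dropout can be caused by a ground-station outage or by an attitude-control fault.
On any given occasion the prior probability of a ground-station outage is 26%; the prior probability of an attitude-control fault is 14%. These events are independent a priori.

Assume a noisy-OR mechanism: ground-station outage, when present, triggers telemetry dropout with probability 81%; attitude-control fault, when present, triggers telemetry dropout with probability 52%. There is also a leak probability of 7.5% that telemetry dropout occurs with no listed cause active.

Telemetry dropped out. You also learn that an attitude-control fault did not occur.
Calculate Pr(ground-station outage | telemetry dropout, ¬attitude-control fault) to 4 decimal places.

Pr(ground-station outage | telemetry dropout, ¬attitude-control fault) ≈ 0.7943

Under noisy-OR, P(telemetry dropout | causes) = 1 − (1−0.075)·∏(1−qᵢ) over the active causes.
Sum P(telemetry dropout|·) weighted by the priors over both values of ground-station outage:
  P(telemetry dropout | ¬attitude-control fault) = 0.075×0.74 + 0.82425×0.26
        = 0.055500 + 0.214305 = 0.269805
Keeping only the ground-station outage-present terms gives 0.214305, so
  P(ground-station outage | telemetry dropout, ¬attitude-control fault) = 0.214305 / 0.269805 ≈ 0.7943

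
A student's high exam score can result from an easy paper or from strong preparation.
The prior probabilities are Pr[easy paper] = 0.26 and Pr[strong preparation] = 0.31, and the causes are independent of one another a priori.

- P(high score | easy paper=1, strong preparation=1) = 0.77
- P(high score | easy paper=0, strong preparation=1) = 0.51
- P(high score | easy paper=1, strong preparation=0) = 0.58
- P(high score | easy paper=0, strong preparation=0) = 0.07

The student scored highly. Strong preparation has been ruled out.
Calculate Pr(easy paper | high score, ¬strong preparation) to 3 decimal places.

Pr(easy paper | high score, ¬strong preparation) ≈ 0.744

P(high score | ¬strong preparation) = 0.07*0.74 + 0.58*0.26 = 0.051800 + 0.150800 = 0.202600
Restricting to configurations with easy paper present: 0.58*0.26 = 0.150800.
Hence the posterior is 0.150800/0.202600 ≈ 0.744.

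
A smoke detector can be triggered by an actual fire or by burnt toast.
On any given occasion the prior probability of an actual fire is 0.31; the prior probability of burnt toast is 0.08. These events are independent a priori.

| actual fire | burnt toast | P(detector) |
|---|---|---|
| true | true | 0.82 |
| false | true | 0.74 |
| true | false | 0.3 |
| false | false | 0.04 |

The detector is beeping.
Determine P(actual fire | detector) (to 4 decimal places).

P(actual fire | detector) ≈ 0.6152

By total probability over the 4 (actual fire, burnt toast) configurations:
  P(detector) = 0.04×0.69×0.92 + 0.74×0.69×0.08 + 0.3×0.31×0.92 + 0.82×0.31×0.08
        = 0.025392 + 0.040848 + 0.085560 + 0.020336 = 0.172136
Configurations with actual fire contribute 0.105896, so
  P(actual fire | detector) = 0.105896 / 0.172136 ≈ 0.6152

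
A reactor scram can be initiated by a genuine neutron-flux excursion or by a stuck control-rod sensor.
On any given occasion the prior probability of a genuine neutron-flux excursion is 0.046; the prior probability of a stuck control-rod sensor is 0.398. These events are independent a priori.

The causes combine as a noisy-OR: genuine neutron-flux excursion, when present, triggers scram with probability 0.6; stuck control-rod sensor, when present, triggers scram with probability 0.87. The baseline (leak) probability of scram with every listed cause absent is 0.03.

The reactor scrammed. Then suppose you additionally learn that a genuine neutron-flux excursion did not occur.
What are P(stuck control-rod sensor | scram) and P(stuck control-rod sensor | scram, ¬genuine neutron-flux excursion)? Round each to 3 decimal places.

Under noisy-OR, P(scram | causes) = 1 − (1−0.03)·∏(1−qᵢ) over the active causes.
P(scram) = 0.03*0.954*0.602 + 0.8739*0.954*0.398 + 0.612*0.046*0.602 + 0.94956*0.046*0.398 = 0.017229 + 0.331813 + 0.016948 + 0.017385 = 0.383375
The stuck control-rod sensor-present share is 0.331813 + 0.017385 = 0.349198.
Hence the posterior is 0.349198/0.383375 ≈ 0.911.

Now also conditioning on genuine neutron-flux excursion≠true:
For the numerator, keep only stuck control-rod sensor=true terms: 0.8739*0.398 = 0.347812
The normalizing constant is 0.03*0.602 + 0.8739*0.398 = 0.365872
Posterior = 0.347812 / 0.365872 ≈ 0.951
With genuine neutron-flux excursion excluded, stuck control-rod sensor must carry more of the explanatory weight for the scram.

P(stuck control-rod sensor | scram) ≈ 0.911; P(stuck control-rod sensor | scram, ¬genuine neutron-flux excursion) ≈ 0.951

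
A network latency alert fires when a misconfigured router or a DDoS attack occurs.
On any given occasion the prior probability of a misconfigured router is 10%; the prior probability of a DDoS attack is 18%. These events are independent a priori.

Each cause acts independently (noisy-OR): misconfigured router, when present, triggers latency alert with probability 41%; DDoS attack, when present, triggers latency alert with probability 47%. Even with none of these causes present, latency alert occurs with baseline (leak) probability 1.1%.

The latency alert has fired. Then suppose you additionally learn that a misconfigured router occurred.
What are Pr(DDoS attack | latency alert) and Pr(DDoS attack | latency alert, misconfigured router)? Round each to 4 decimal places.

Under noisy-OR, P(latency alert | causes) = 1 − (1−0.011)·∏(1−qᵢ) over the active causes.
For the numerator, keep only DDoS attack=true terms: 0.077084 + 0.012433 = 0.089517
Denominator P(latency alert): 0.011·0.9·0.82 + 0.47583·0.9·0.18 + 0.41649·0.1·0.82 + 0.69074·0.1·0.18 = 0.131787
P(DDoS attack | latency alert) = 0.089517/0.131787 ≈ 0.6793

Now condition on the additional information:
Weight on DDoS attack=true, given the evidence: 0.69074×0.18 = 0.124333
Denominator P(latency alert | misconfigured router): 0.41649×0.82 + 0.69074×0.18 = 0.465855
Posterior = 0.124333 / 0.465855 ≈ 0.2669
This is intercausal reasoning (explaining away): once misconfigured router accounts for the latency alert, DDoS attack becomes less likely.

Pr(DDoS attack | latency alert) ≈ 0.6793; Pr(DDoS attack | latency alert, misconfigured router) ≈ 0.2669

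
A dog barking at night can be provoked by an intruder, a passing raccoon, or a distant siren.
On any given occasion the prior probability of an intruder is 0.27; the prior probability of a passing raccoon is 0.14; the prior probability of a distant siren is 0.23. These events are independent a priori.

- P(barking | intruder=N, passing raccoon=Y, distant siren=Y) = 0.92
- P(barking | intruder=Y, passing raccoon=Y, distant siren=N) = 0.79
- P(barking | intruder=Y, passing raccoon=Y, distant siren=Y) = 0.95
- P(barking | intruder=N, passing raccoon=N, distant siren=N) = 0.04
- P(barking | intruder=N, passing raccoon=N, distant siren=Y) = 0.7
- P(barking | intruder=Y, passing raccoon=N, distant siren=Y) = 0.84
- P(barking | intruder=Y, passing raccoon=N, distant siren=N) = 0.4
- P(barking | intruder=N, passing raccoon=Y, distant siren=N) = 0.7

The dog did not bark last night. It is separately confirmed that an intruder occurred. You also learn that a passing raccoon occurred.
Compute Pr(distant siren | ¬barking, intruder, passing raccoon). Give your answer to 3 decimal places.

For the numerator, keep only distant siren=true terms: 0.05*0.23 = 0.011500
Denominator P(¬barking | intruder, passing raccoon): 0.21*0.77 + 0.05*0.23 = 0.173200
P(distant siren | ¬barking, intruder, passing raccoon) = 0.011500/0.173200 ≈ 0.066

Pr(distant siren | ¬barking, intruder, passing raccoon) ≈ 0.066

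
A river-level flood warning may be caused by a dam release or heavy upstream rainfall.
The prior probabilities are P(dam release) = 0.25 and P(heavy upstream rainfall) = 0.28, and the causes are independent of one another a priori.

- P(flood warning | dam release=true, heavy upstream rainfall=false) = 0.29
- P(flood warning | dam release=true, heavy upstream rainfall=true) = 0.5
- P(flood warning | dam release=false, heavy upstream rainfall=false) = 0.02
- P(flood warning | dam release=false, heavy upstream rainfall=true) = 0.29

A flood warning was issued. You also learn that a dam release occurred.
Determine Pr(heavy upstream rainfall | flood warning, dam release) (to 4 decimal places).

Pr(heavy upstream rainfall | flood warning, dam release) ≈ 0.4014

P(flood warning | dam release) = 0.29·0.72 + 0.5·0.28 = 0.208800 + 0.140000 = 0.348800
Restricting to configurations with heavy upstream rainfall present: 0.5·0.28 = 0.140000.
So P(heavy upstream rainfall | flood warning, dam release) = 0.140000/0.348800 ≈ 0.4014.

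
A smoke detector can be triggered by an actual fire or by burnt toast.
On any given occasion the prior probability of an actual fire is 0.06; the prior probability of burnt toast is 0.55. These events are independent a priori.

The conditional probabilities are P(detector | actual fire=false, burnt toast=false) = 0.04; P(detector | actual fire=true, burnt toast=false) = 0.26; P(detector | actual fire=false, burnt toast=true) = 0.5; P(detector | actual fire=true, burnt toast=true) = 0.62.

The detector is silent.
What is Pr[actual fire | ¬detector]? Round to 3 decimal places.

P(¬detector) = 0.96×0.94×0.45 + 0.5×0.94×0.55 + 0.74×0.06×0.45 + 0.38×0.06×0.55 = 0.406080 + 0.258500 + 0.019980 + 0.012540 = 0.697100
Restricting to configurations with actual fire present: 0.019980 + 0.012540 = 0.032520.
P(actual fire | ¬detector) = 0.032520 / 0.697100 ≈ 0.047

Pr[actual fire | ¬detector] ≈ 0.047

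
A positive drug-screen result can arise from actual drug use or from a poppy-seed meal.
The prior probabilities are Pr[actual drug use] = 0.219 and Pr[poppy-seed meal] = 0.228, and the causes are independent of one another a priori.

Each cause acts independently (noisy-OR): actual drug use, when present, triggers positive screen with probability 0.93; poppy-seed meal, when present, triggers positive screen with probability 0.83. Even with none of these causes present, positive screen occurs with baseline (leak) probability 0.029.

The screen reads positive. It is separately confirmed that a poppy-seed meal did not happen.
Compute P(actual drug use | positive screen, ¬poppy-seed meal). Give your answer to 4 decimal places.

Under noisy-OR, P(positive screen | causes) = 1 − (1−0.029)·∏(1−qᵢ) over the active causes.
By total probability over both values of actual drug use:
  P(positive screen | ¬poppy-seed meal) = 0.029*0.781 + 0.93203*0.219
        = 0.022649 + 0.204115 = 0.226764
Keeping only the actual drug use-present terms gives 0.204115, so
  P(actual drug use | positive screen, ¬poppy-seed meal) = 0.204115 / 0.226764 ≈ 0.9001

P(actual drug use | positive screen, ¬poppy-seed meal) ≈ 0.9001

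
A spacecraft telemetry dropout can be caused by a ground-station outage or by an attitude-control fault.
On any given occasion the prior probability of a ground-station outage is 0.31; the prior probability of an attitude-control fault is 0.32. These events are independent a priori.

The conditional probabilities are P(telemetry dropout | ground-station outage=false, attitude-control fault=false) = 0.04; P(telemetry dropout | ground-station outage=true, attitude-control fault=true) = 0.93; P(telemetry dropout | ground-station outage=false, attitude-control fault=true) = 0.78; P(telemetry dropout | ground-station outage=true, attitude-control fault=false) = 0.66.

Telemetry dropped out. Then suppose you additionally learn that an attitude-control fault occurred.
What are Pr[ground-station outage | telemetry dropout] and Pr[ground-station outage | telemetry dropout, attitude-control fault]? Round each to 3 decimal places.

Numerator (weight on configurations with ground-station outage): 0.139128 + 0.092256 = 0.231384
Normalizer over all consistent configurations: 0.04×0.69×0.68 + 0.78×0.69×0.32 + 0.66×0.31×0.68 + 0.93×0.31×0.32 = 0.422376
Posterior = 0.231384 / 0.422376 ≈ 0.548

Now condition on the additional information:
By total probability over both values of ground-station outage:
  P(telemetry dropout | attitude-control fault) = 0.78·0.69 + 0.93·0.31
        = 0.538200 + 0.288300 = 0.826500
Keeping only the ground-station outage-present terms gives 0.288300, so
  P(ground-station outage | telemetry dropout, attitude-control fault) = 0.288300 / 0.826500 ≈ 0.349
Conditioning on attitude-control fault lowers the posterior on ground-station outage: the classic explaining-away effect in a common-effect structure.

Pr[ground-station outage | telemetry dropout] ≈ 0.548; Pr[ground-station outage | telemetry dropout, attitude-control fault] ≈ 0.349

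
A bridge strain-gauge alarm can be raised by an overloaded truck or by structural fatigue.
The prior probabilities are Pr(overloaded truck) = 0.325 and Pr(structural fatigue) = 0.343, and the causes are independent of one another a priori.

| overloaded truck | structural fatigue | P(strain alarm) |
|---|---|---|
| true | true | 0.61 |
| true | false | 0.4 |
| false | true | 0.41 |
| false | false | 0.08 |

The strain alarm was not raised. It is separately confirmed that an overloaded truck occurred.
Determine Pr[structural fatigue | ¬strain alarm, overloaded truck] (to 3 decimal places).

Pr[structural fatigue | ¬strain alarm, overloaded truck] ≈ 0.253

P(¬strain alarm | overloaded truck) = 0.6*0.657 + 0.39*0.343 = 0.394200 + 0.133770 = 0.527970
Of this, 0.133770 comes from 0.39*0.343 (the structural fatigue=true cases).
So P(structural fatigue | ¬strain alarm, overloaded truck) = 0.133770/0.527970 ≈ 0.253.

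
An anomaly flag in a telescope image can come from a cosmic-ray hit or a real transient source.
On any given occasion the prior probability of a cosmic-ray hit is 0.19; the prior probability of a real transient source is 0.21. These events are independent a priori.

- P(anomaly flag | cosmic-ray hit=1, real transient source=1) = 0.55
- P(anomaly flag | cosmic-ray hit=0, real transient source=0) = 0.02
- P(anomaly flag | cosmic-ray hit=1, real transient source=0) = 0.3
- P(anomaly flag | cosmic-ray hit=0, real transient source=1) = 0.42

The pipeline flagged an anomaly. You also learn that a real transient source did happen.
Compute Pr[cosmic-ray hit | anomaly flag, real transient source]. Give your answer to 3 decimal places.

Weight on cosmic-ray hit=true, given the evidence: 0.55·0.19 = 0.104500
Normalizer over all consistent configurations: 0.42·0.81 + 0.55·0.19 = 0.444700
P(cosmic-ray hit | anomaly flag, real transient source) = 0.104500/0.444700 ≈ 0.235

Pr[cosmic-ray hit | anomaly flag, real transient source] ≈ 0.235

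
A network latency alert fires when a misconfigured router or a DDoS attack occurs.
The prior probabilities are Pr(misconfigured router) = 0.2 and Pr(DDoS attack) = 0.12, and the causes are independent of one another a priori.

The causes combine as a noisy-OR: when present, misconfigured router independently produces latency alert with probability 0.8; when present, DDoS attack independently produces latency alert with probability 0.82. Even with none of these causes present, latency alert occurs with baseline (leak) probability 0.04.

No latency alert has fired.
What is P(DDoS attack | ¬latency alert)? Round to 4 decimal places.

P(DDoS attack | ¬latency alert) ≈ 0.0240

Under noisy-OR, P(latency alert | causes) = 1 − (1−0.04)·∏(1−qᵢ) over the active causes.
P(¬latency alert) = 0.96×0.8×0.88 + 0.1728×0.8×0.12 + 0.192×0.2×0.88 + 0.03456×0.2×0.12 = 0.675840 + 0.016589 + 0.033792 + 0.000829 = 0.727050
Restricting to configurations with DDoS attack present: 0.016589 + 0.000829 = 0.017418.
So P(DDoS attack | ¬latency alert) = 0.017418/0.727050 ≈ 0.0240.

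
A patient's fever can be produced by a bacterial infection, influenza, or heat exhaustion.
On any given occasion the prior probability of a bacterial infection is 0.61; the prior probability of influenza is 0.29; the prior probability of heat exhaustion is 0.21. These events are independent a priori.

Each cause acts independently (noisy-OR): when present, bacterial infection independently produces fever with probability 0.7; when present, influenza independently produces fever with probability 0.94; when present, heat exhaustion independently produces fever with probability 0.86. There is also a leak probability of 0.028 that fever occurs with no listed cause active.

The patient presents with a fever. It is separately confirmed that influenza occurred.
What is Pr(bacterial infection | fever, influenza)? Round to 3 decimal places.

Under noisy-OR, P(fever | causes) = 1 − (1−0.028)·∏(1−qᵢ) over the active causes.
Numerator (weight on configurations with bacterial infection): 0.473469 + 0.127786 = 0.601255
Denominator P(fever | influenza): 0.94168*0.39*0.79 + 0.991835*0.39*0.21 + 0.982504*0.61*0.79 + 0.997551*0.61*0.21 = 0.972618
P(bacterial infection | fever, influenza) = 0.601255/0.972618 ≈ 0.618

Pr(bacterial infection | fever, influenza) ≈ 0.618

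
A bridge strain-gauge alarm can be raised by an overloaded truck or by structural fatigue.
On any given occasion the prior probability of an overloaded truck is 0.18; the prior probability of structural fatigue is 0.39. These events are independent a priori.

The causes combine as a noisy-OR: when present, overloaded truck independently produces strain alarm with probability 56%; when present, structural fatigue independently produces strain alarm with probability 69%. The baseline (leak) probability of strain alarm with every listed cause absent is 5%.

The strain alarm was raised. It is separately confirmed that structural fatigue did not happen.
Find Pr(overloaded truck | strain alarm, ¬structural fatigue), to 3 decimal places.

Under noisy-OR, P(strain alarm | causes) = 1 − (1−0.05)·∏(1−qᵢ) over the active causes.
By total probability over both values of overloaded truck:
  P(strain alarm | ¬structural fatigue) = 0.05·0.82 + 0.582·0.18
        = 0.041000 + 0.104760 = 0.145760
Keeping only the overloaded truck-present terms gives 0.104760, so
  P(overloaded truck | strain alarm, ¬structural fatigue) = 0.104760 / 0.145760 ≈ 0.719

Pr(overloaded truck | strain alarm, ¬structural fatigue) ≈ 0.719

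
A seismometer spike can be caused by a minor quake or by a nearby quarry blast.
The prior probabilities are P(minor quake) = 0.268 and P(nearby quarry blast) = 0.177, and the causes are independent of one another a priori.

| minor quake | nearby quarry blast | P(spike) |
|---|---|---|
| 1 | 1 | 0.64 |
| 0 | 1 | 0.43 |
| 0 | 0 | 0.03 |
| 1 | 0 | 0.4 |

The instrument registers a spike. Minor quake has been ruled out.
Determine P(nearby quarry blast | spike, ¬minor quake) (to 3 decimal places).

P(nearby quarry blast | spike, ¬minor quake) ≈ 0.755

Enumerate both values of nearby quarry blast and weight by the priors:
  P(spike | ¬minor quake) = 0.03·0.823 + 0.43·0.177
        = 0.024690 + 0.076110 = 0.100800
Keeping only the nearby quarry blast-present terms gives 0.076110, so
  P(nearby quarry blast | spike, ¬minor quake) = 0.076110 / 0.100800 ≈ 0.755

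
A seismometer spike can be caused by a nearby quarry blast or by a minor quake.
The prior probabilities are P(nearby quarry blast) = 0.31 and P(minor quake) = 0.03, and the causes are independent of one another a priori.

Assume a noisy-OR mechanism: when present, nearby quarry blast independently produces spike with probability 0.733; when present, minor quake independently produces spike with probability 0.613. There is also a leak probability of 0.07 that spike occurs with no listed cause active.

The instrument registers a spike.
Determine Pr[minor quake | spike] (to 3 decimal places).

Pr[minor quake | spike] ≈ 0.074

Under noisy-OR, P(spike | causes) = 1 − (1−0.07)·∏(1−qᵢ) over the active causes.
P(spike) = 0.07*0.69*0.97 + 0.64009*0.69*0.03 + 0.75169*0.31*0.97 + 0.903904*0.31*0.03 = 0.046851 + 0.013250 + 0.226033 + 0.008406 = 0.294540
The minor quake-present share is 0.013250 + 0.008406 = 0.021656.
So P(minor quake | spike) = 0.021656/0.294540 ≈ 0.074.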